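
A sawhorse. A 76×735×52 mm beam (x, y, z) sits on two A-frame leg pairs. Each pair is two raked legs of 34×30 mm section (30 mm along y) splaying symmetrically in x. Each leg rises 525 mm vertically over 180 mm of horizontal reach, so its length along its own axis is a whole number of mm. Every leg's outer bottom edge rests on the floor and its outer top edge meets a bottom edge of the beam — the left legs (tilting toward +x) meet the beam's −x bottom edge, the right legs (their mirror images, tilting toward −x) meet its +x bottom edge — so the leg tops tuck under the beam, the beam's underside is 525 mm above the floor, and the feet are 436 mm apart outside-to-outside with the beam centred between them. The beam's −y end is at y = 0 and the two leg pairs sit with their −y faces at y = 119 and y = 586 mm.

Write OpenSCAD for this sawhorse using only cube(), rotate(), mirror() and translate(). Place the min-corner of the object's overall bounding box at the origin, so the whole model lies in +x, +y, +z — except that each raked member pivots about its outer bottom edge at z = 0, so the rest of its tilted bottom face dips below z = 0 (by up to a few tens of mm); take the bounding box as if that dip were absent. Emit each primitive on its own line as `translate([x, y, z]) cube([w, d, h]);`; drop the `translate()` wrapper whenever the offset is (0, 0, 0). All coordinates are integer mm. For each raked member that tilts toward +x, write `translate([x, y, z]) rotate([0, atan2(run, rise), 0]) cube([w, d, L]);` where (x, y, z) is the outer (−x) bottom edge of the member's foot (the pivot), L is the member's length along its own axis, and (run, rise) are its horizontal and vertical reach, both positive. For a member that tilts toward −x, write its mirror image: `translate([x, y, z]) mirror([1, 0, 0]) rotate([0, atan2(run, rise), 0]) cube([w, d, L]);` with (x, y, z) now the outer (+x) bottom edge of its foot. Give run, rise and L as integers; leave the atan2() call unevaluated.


translate([180, 0, 525]) cube([76, 735, 52]);
translate([0, 119, 0]) rotate([0, atan2(180, 525), 0]) cube([34, 30, 555]);
translate([436, 119, 0]) mirror([1, 0, 0]) rotate([0, atan2(180, 525), 0]) cube([34, 30, 555]);
translate([0, 586, 0]) rotate([0, atan2(180, 525), 0]) cube([34, 30, 555]);
translate([436, 586, 0]) mirror([1, 0, 0]) rotate([0, atan2(180, 525), 0]) cube([34, 30, 555]);


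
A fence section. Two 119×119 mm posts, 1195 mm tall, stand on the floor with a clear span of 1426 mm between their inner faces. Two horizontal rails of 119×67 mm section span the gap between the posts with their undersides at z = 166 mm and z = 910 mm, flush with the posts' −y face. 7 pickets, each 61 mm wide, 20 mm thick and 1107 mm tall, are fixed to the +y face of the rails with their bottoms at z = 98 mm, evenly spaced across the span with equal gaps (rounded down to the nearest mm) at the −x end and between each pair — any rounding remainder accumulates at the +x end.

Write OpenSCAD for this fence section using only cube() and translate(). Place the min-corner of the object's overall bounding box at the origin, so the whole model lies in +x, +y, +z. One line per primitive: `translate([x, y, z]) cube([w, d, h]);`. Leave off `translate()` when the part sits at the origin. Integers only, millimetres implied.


cube([119, 119, 1195]);
translate([1545, 0, 0]) cube([119, 119, 1195]);
translate([119, 0, 166]) cube([1426, 119, 67]);
translate([119, 0, 910]) cube([1426, 119, 67]);
translate([243, 119, 98]) cube([61, 20, 1107]);
translate([428, 119, 98]) cube([61, 20, 1107]);
translate([613, 119, 98]) cube([61, 20, 1107]);
translate([798, 119, 98]) cube([61, 20, 1107]);
translate([983, 119, 98]) cube([61, 20, 1107]);
translate([1168, 119, 98]) cube([61, 20, 1107]);
translate([1353, 119, 98]) cube([61, 20, 1107]);


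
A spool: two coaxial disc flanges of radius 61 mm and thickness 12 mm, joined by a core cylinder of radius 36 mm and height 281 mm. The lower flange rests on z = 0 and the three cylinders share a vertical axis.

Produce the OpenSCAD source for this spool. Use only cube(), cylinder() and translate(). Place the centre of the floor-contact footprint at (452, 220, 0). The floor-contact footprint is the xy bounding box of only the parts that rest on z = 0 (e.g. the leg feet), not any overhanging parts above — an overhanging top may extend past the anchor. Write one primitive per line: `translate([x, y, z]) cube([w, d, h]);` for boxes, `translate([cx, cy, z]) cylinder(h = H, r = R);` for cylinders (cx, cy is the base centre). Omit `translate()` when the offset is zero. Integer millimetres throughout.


translate([452, 220, 0]) cylinder(h = 12, r = 61);
translate([452, 220, 12]) cylinder(h = 281, r = 36);
translate([452, 220, 293]) cylinder(h = 12, r = 61);


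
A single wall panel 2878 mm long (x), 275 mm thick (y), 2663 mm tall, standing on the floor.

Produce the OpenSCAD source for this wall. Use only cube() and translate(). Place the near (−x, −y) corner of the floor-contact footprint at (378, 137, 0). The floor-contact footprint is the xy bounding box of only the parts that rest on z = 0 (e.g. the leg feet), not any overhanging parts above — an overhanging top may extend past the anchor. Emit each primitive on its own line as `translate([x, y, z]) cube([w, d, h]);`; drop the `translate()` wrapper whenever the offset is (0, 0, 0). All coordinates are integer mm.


translate([378, 137, 0]) cube([2878, 275, 2663]);


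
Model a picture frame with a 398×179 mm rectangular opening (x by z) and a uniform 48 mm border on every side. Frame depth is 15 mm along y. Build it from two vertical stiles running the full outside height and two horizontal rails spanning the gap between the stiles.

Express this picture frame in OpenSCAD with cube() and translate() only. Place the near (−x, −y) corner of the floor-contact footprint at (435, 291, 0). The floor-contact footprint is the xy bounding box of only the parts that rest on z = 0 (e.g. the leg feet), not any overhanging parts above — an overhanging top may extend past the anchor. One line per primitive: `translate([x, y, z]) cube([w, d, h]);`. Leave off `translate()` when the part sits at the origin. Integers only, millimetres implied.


translate([435, 291, 0]) cube([48, 15, 275]);
translate([881, 291, 0]) cube([48, 15, 275]);
translate([483, 291, 0]) cube([398, 15, 48]);
translate([483, 291, 227]) cube([398, 15, 48]);


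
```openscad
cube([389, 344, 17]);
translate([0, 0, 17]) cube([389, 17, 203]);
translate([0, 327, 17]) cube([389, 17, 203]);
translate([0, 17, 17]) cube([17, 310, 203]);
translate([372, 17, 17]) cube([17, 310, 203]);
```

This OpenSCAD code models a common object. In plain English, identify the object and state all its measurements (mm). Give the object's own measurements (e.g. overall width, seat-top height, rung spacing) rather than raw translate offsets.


An open-topped rectangular box: outside dimensions 389×344×220 mm, with a uniform wall and base thickness of 17 mm. The base is a full 389×344 slab on the floor; four walls sit on top of the base. The front and back walls (the −y and +y sides) span the full width; the two side walls fit between them.


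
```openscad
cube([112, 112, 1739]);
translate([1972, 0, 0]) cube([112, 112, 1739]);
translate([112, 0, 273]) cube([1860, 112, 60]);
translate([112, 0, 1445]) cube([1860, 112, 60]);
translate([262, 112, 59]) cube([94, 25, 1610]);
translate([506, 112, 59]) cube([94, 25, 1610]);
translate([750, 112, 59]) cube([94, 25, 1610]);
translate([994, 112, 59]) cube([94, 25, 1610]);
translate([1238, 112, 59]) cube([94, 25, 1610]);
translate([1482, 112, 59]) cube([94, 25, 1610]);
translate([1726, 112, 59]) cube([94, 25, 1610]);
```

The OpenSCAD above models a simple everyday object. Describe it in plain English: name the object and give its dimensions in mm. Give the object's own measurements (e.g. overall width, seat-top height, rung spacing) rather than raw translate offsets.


A fence section. Two 112×112 mm posts, 1739 mm tall, stand on the floor with a clear span of 1860 mm between their inner faces. Two horizontal rails of 112×60 mm section span the gap between the posts with their undersides at z = 273 mm and z = 1445 mm, flush with the posts' −y face. 7 pickets, each 94 mm wide, 25 mm thick and 1610 mm tall, are fixed to the +y face of the rails with their bottoms at z = 59 mm, spaced across the span with a 150 mm gap after the −x post and between neighbouring pickets, with 152 mm left before the +x post.


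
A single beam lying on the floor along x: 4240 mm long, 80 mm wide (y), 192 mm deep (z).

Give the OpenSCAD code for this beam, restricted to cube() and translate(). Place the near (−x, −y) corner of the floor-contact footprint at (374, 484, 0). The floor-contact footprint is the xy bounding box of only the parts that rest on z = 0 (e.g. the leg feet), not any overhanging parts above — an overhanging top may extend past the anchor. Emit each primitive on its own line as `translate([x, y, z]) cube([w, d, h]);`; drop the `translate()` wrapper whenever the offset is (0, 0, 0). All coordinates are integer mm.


translate([374, 484, 0]) cube([4240, 80, 192]);


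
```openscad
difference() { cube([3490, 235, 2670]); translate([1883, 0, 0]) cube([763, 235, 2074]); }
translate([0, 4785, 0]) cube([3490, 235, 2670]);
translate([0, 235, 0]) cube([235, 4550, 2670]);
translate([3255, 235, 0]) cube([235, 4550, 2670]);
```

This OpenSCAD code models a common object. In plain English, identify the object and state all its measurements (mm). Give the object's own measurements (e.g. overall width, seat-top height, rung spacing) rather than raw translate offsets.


A single room: four walls, each 2670 mm tall and 235 mm thick, enclosing an outside footprint 3490×5020 mm (x × y), no floor or roof. The front and back walls (−y and +y sides) run the full x-width; the side walls fit between their inner faces. A door opening 763 mm wide and 2074 mm tall is cut through the front wall from the floor up, its −x edge 1883 mm from the wall's −x end.


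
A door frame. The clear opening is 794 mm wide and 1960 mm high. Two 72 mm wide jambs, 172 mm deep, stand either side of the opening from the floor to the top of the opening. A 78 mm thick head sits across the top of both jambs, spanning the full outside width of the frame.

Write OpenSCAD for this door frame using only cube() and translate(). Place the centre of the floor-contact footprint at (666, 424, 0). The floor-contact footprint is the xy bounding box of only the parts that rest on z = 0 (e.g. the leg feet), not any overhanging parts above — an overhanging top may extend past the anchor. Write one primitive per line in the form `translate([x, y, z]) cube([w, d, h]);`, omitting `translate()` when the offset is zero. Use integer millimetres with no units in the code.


translate([197, 338, 0]) cube([72, 172, 1960]);
translate([1063, 338, 0]) cube([72, 172, 1960]);
translate([197, 338, 1960]) cube([938, 172, 78]);


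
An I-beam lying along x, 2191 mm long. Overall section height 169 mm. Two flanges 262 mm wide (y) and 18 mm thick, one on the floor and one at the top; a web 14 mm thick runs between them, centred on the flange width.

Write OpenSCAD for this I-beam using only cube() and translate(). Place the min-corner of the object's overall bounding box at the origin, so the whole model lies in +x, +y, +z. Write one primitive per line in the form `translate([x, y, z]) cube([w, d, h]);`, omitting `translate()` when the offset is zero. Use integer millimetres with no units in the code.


cube([2191, 262, 18]);
translate([0, 124, 18]) cube([2191, 14, 133]);
translate([0, 0, 151]) cube([2191, 262, 18]);


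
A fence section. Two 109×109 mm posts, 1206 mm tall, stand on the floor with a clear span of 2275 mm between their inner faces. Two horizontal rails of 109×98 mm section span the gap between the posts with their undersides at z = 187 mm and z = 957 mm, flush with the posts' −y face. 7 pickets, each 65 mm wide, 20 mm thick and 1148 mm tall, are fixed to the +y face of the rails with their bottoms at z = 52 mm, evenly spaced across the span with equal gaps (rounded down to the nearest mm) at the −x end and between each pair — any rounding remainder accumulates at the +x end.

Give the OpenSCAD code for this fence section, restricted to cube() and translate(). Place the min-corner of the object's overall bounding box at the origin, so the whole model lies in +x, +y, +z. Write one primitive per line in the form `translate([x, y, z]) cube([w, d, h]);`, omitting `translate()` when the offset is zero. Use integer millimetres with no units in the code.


cube([109, 109, 1206]);
translate([2384, 0, 0]) cube([109, 109, 1206]);
translate([109, 0, 187]) cube([2275, 109, 98]);
translate([109, 0, 957]) cube([2275, 109, 98]);
translate([336, 109, 52]) cube([65, 20, 1148]);
translate([628, 109, 52]) cube([65, 20, 1148]);
translate([920, 109, 52]) cube([65, 20, 1148]);
translate([1212, 109, 52]) cube([65, 20, 1148]);
translate([1504, 109, 52]) cube([65, 20, 1148]);
translate([1796, 109, 52]) cube([65, 20, 1148]);
translate([2088, 109, 52]) cube([65, 20, 1148]);


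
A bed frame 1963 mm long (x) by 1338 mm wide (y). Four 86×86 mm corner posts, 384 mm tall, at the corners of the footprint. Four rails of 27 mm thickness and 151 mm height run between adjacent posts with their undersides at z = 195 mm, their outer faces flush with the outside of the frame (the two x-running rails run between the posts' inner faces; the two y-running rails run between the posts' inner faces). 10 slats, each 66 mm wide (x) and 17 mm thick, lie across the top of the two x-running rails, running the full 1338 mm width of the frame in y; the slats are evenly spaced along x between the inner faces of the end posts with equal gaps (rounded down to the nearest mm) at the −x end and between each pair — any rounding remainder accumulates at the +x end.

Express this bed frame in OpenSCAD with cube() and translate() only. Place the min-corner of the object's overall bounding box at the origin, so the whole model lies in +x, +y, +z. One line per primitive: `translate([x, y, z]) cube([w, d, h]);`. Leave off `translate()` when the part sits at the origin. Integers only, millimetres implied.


cube([86, 86, 384]);
translate([0, 1252, 0]) cube([86, 86, 384]);
translate([1877, 0, 0]) cube([86, 86, 384]);
translate([1877, 1252, 0]) cube([86, 86, 384]);
translate([86, 0, 195]) cube([1791, 27, 151]);
translate([86, 1311, 195]) cube([1791, 27, 151]);
translate([0, 86, 195]) cube([27, 1166, 151]);
translate([1936, 86, 195]) cube([27, 1166, 151]);
translate([188, 0, 346]) cube([66, 1338, 17]);
translate([356, 0, 346]) cube([66, 1338, 17]);
translate([524, 0, 346]) cube([66, 1338, 17]);
translate([692, 0, 346]) cube([66, 1338, 17]);
translate([860, 0, 346]) cube([66, 1338, 17]);
translate([1028, 0, 346]) cube([66, 1338, 17]);
translate([1196, 0, 346]) cube([66, 1338, 17]);
translate([1364, 0, 346]) cube([66, 1338, 17]);
translate([1532, 0, 346]) cube([66, 1338, 17]);
translate([1700, 0, 346]) cube([66, 1338, 17]);


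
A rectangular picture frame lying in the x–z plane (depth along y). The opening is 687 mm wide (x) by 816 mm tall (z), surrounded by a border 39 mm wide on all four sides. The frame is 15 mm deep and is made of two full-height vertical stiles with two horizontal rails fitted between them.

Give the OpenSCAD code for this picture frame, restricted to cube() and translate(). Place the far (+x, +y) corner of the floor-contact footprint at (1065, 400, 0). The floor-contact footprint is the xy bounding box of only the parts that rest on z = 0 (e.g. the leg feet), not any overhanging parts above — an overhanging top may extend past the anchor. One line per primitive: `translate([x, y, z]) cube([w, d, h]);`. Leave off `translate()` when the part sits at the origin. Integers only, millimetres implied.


translate([300, 385, 0]) cube([39, 15, 894]);
translate([1026, 385, 0]) cube([39, 15, 894]);
translate([339, 385, 0]) cube([687, 15, 39]);
translate([339, 385, 855]) cube([687, 15, 39]);


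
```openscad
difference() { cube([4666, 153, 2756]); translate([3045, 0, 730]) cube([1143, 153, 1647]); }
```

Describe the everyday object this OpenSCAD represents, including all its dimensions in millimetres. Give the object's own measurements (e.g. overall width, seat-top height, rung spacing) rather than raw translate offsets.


A wall 4666 mm long (x), 153 mm thick (y), 2756 mm tall, with a rectangular window opening cut through it. The opening is 1143 mm wide and 1647 mm tall; its sill is at z = 730 mm and its near (−x) edge is 3045 mm from the wall's −x end. The opening passes through the full wall thickness.


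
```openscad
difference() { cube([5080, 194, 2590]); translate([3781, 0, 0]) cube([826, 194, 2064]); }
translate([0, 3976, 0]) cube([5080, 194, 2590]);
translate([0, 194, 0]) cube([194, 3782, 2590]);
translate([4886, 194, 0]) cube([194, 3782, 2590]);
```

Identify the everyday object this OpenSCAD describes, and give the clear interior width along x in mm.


A single room. The interior width is 4692 mm.

Four walls enclosing a rectangle with a door in the front wall — a room. Outside width 5080 minus two 194 mm walls gives 4692 mm.


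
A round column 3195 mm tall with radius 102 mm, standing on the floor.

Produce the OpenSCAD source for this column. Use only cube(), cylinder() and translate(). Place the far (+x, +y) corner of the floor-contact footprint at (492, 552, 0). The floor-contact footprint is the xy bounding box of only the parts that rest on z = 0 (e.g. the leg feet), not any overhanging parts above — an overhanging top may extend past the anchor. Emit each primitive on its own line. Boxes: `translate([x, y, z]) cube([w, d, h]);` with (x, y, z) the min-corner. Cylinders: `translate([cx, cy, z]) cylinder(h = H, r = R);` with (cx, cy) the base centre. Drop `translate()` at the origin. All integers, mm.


translate([390, 450, 0]) cylinder(h = 3195, r = 102);


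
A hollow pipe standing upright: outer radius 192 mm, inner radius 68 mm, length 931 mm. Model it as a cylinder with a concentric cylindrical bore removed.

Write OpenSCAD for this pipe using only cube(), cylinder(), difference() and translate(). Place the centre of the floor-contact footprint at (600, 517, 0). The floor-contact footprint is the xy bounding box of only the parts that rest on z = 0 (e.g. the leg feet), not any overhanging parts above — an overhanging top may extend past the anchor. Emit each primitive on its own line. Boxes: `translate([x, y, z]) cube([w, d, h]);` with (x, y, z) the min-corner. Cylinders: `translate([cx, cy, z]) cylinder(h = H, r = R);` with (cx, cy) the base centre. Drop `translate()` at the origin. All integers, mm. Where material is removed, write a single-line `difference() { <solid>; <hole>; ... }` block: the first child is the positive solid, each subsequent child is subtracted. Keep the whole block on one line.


difference() { translate([600, 517, 0]) cylinder(h = 931, r = 192); translate([600, 517, 0]) cylinder(h = 931, r = 68); }


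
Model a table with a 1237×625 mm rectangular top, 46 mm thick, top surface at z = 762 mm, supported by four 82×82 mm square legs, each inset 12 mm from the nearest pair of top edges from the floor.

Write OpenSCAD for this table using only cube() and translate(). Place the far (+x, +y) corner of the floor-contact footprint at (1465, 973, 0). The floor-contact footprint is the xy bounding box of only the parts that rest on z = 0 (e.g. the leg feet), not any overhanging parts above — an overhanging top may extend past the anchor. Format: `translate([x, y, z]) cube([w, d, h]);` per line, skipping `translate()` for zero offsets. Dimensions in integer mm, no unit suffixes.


translate([240, 360, 716]) cube([1237, 625, 46]);
translate([252, 372, 0]) cube([82, 82, 716]);
translate([1383, 372, 0]) cube([82, 82, 716]);
translate([252, 891, 0]) cube([82, 82, 716]);
translate([1383, 891, 0]) cube([82, 82, 716]);


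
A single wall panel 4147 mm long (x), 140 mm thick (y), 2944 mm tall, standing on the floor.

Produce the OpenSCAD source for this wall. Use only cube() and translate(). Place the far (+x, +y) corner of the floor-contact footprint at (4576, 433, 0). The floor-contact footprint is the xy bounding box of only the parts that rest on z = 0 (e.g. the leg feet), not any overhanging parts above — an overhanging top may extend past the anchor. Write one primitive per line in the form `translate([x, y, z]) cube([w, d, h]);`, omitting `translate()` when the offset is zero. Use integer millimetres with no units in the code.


translate([429, 293, 0]) cube([4147, 140, 2944]);


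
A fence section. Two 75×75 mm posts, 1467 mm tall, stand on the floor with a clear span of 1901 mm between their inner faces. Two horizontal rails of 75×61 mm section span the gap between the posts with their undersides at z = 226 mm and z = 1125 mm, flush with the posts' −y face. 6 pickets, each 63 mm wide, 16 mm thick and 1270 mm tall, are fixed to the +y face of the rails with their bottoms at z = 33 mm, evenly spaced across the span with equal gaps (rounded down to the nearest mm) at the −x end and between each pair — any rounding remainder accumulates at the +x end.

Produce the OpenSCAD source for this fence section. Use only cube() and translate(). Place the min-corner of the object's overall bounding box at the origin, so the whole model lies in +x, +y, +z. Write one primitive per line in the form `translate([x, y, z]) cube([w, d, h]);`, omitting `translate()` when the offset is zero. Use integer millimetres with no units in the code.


cube([75, 75, 1467]);
translate([1976, 0, 0]) cube([75, 75, 1467]);
translate([75, 0, 226]) cube([1901, 75, 61]);
translate([75, 0, 1125]) cube([1901, 75, 61]);
translate([292, 75, 33]) cube([63, 16, 1270]);
translate([572, 75, 33]) cube([63, 16, 1270]);
translate([852, 75, 33]) cube([63, 16, 1270]);
translate([1132, 75, 33]) cube([63, 16, 1270]);
translate([1412, 75, 33]) cube([63, 16, 1270]);
translate([1692, 75, 33]) cube([63, 16, 1270]);


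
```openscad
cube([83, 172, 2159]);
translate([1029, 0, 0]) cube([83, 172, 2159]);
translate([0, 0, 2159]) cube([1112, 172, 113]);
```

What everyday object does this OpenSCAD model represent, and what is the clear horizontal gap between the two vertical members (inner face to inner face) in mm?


A door frame. The clear opening width is 946 mm.

Two 2159 mm tall posts with a header on top — a door frame. The left jamb is 83 mm wide at x = 0; the right jamb starts at x = 1029. The clear opening is 1029 − 83 = 946 mm.


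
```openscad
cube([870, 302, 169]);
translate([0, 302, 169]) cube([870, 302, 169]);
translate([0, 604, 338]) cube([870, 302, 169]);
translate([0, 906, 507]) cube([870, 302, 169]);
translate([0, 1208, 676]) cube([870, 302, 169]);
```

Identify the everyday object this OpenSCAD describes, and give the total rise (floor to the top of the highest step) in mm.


A staircase. The total rise is 845 mm.

5 identical blocks, each offset up and back from the previous — a staircase. Each step is 169 mm tall and there are 5 of them, so the total rise is 5 × 169 = 845 mm.


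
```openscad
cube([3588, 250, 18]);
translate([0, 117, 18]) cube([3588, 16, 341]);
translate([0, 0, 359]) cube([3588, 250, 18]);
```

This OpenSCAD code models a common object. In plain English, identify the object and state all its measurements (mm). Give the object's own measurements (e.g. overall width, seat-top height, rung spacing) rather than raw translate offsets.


An I-beam lying along x, 3588 mm long. Overall section height 377 mm. Two flanges 250 mm wide (y) and 18 mm thick, one on the floor and one at the top; a web 16 mm thick runs between them, centred on the flange width.


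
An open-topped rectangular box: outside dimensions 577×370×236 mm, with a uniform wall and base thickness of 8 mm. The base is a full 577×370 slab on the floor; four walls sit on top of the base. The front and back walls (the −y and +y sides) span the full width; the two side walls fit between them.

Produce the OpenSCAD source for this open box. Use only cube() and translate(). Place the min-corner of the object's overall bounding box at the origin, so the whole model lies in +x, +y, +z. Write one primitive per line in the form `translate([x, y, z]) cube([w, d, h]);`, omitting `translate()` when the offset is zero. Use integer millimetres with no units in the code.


cube([577, 370, 8]);
translate([0, 0, 8]) cube([577, 8, 228]);
translate([0, 362, 8]) cube([577, 8, 228]);
translate([0, 8, 8]) cube([8, 354, 228]);
translate([569, 8, 8]) cube([8, 354, 228]);


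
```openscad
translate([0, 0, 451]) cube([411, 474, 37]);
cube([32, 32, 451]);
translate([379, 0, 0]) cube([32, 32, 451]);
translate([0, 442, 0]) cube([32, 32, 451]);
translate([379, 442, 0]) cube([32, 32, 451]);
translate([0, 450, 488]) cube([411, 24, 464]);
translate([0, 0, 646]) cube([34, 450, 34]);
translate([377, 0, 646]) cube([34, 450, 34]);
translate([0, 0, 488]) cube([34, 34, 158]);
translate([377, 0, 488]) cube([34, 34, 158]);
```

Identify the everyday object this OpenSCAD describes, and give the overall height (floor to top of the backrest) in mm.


A chair. The overall height is 952 mm.

A slab on four corner posts with a tall panel at the back — a chair. The seat slab sits at z = 451 with thickness 37, and the 464 mm backrest starts at the seat top, so the overall height is 451 + 37 + 464 = 952 mm.


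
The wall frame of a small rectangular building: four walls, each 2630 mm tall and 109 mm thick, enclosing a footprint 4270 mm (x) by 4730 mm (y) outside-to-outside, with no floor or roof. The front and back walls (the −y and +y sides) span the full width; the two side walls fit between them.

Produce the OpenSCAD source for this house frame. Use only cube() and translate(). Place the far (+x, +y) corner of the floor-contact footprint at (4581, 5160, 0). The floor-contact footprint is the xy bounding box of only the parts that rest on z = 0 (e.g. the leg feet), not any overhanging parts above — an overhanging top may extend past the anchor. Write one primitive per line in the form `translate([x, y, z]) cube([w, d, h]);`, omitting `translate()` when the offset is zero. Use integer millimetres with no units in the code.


translate([311, 430, 0]) cube([4270, 109, 2630]);
translate([311, 5051, 0]) cube([4270, 109, 2630]);
translate([311, 539, 0]) cube([109, 4512, 2630]);
translate([4472, 539, 0]) cube([109, 4512, 2630]);


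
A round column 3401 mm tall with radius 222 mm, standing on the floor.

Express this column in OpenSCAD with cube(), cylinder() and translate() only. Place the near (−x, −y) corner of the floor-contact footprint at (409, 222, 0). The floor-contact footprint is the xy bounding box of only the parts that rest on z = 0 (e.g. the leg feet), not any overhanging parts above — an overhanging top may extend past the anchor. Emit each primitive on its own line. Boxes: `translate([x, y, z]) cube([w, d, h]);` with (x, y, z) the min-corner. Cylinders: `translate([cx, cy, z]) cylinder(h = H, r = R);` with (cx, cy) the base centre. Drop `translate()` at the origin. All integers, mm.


translate([631, 444, 0]) cylinder(h = 3401, r = 222);


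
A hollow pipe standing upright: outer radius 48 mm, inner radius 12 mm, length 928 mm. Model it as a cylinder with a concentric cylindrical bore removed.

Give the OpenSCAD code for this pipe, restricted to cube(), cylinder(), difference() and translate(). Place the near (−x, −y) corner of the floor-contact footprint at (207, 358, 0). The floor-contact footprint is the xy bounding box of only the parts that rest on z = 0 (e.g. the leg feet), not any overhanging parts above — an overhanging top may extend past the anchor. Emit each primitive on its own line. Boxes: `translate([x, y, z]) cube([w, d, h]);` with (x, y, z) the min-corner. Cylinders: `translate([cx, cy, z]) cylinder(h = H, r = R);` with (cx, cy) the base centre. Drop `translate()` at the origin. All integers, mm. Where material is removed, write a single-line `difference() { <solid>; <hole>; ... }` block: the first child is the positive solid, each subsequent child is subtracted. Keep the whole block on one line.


difference() { translate([255, 406, 0]) cylinder(h = 928, r = 48); translate([255, 406, 0]) cylinder(h = 928, r = 12); }


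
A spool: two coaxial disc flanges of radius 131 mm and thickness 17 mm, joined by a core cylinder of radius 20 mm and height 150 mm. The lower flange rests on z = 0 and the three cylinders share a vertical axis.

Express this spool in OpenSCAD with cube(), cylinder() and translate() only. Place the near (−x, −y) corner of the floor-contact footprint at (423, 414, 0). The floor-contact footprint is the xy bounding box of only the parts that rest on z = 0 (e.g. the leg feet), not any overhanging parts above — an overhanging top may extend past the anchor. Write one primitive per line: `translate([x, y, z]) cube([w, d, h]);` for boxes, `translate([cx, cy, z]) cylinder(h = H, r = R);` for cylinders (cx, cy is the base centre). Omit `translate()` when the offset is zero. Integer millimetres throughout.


translate([554, 545, 0]) cylinder(h = 17, r = 131);
translate([554, 545, 17]) cylinder(h = 150, r = 20);
translate([554, 545, 167]) cylinder(h = 17, r = 131);


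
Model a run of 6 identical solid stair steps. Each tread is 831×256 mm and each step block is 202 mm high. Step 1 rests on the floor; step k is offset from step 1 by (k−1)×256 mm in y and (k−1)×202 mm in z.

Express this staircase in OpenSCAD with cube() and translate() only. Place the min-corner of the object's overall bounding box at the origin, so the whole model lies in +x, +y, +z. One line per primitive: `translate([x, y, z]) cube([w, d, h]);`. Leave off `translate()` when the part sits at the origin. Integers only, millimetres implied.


cube([831, 256, 202]);
translate([0, 256, 202]) cube([831, 256, 202]);
translate([0, 512, 404]) cube([831, 256, 202]);
translate([0, 768, 606]) cube([831, 256, 202]);
translate([0, 1024, 808]) cube([831, 256, 202]);
translate([0, 1280, 1010]) cube([831, 256, 202]);


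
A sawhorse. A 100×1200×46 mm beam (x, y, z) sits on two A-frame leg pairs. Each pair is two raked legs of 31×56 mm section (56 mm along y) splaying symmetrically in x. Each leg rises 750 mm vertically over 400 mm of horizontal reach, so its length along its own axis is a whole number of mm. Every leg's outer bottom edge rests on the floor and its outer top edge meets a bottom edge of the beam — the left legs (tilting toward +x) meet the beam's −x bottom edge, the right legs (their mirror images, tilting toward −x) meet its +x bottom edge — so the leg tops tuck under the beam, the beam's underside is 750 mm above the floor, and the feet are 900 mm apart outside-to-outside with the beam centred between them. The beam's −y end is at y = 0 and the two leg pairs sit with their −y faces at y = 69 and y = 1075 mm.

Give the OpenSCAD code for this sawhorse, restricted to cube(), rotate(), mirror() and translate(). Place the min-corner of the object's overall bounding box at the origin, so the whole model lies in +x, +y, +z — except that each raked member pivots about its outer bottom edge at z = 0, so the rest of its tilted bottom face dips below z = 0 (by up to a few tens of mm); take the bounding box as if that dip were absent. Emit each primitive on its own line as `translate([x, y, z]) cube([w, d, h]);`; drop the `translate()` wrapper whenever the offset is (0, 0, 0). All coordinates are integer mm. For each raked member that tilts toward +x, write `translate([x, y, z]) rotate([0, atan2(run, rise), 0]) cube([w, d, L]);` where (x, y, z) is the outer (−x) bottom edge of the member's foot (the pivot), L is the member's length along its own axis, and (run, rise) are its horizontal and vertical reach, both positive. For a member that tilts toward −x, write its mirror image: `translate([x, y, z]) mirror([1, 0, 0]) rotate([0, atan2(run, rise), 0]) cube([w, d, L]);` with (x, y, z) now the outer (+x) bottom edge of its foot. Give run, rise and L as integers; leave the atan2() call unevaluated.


translate([400, 0, 750]) cube([100, 1200, 46]);
translate([0, 69, 0]) rotate([0, atan2(400, 750), 0]) cube([31, 56, 850]);
translate([900, 69, 0]) mirror([1, 0, 0]) rotate([0, atan2(400, 750), 0]) cube([31, 56, 850]);
translate([0, 1075, 0]) rotate([0, atan2(400, 750), 0]) cube([31, 56, 850]);
translate([900, 1075, 0]) mirror([1, 0, 0]) rotate([0, atan2(400, 750), 0]) cube([31, 56, 850]);


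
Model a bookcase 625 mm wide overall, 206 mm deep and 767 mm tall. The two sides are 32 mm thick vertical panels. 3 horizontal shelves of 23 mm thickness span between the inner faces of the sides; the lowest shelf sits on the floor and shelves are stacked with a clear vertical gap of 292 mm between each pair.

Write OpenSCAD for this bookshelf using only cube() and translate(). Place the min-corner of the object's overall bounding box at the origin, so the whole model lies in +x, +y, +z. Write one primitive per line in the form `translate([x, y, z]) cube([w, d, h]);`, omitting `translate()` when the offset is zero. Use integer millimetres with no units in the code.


cube([32, 206, 767]);
translate([593, 0, 0]) cube([32, 206, 767]);
translate([32, 0, 0]) cube([561, 206, 23]);
translate([32, 0, 315]) cube([561, 206, 23]);
translate([32, 0, 630]) cube([561, 206, 23]);


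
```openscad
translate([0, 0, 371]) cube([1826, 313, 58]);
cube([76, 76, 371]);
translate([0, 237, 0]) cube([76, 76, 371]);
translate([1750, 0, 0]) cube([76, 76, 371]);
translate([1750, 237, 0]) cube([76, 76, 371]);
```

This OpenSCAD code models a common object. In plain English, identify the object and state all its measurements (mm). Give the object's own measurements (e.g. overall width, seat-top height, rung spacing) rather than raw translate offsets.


A long wooden bench with a 1826 mm (x) × 313 mm (y) seat, 58 mm thick, its top surface 429 mm above the floor. Four 76 mm square legs at the seat corners, flush with the edges, run from z = 0 to the seat underside.


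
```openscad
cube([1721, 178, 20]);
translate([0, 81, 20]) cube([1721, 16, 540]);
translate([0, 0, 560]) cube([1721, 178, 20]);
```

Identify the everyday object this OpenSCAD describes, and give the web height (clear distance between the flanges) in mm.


An I-beam. The web height is 540 mm.

Two wide flanges with a thin centred web — an I-beam. Overall 580 mm minus two 20 mm flanges gives a web of 580 − 2·20 = 540 mm.


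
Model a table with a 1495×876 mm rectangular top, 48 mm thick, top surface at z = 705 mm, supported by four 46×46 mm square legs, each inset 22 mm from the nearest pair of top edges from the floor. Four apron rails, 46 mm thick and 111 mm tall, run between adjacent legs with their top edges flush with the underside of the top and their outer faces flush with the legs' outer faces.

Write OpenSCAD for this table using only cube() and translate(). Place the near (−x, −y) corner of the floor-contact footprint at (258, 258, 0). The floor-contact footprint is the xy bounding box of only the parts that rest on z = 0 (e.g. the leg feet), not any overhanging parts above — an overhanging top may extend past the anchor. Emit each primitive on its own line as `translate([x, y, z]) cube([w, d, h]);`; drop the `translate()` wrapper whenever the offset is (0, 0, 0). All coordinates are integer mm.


// leg_h = 705 - 48 = 657
// apron z = 657 - 111 = 546
translate([236, 236, 657]) cube([1495, 876, 48]);
translate([258, 258, 0]) cube([46, 46, 657]);
translate([1663, 258, 0]) cube([46, 46, 657]);
translate([258, 1044, 0]) cube([46, 46, 657]);
translate([1663, 1044, 0]) cube([46, 46, 657]);
translate([304, 258, 546]) cube([1359, 46, 111]);
translate([304, 1044, 546]) cube([1359, 46, 111]);
translate([258, 304, 546]) cube([46, 740, 111]);
translate([1663, 304, 546]) cube([46, 740, 111]);


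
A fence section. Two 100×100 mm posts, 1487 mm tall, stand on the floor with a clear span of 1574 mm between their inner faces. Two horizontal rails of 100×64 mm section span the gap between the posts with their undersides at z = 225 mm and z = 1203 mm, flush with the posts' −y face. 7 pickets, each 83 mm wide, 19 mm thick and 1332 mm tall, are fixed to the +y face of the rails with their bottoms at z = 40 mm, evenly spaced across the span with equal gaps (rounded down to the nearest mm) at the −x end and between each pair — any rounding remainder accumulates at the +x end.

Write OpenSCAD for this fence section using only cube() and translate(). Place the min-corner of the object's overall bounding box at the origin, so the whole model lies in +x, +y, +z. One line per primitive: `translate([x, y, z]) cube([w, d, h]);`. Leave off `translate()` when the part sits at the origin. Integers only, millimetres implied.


cube([100, 100, 1487]);
translate([1674, 0, 0]) cube([100, 100, 1487]);
translate([100, 0, 225]) cube([1574, 100, 64]);
translate([100, 0, 1203]) cube([1574, 100, 64]);
translate([224, 100, 40]) cube([83, 19, 1332]);
translate([431, 100, 40]) cube([83, 19, 1332]);
translate([638, 100, 40]) cube([83, 19, 1332]);
translate([845, 100, 40]) cube([83, 19, 1332]);
translate([1052, 100, 40]) cube([83, 19, 1332]);
translate([1259, 100, 40]) cube([83, 19, 1332]);
translate([1466, 100, 40]) cube([83, 19, 1332]);


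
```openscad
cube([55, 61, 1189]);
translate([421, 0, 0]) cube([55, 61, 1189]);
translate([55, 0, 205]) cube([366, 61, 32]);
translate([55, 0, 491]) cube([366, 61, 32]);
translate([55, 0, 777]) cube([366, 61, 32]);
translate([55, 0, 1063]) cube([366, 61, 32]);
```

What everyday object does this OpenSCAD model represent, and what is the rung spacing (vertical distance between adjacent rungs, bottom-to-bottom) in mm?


A ladder. The rung spacing is 286 mm.

Two tall 55×61 posts with 4 short bars between them — a ladder. Adjacent rungs sit at z = 205 and z = 491, so the spacing is 491 − 205 = 286 mm.


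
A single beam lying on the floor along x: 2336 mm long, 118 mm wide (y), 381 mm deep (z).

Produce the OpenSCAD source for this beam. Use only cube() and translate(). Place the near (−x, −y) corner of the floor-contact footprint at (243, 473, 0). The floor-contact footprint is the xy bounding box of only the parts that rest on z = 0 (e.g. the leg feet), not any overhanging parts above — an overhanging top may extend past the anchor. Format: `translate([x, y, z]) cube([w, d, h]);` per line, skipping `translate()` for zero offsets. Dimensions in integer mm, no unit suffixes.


translate([243, 473, 0]) cube([2336, 118, 381]);


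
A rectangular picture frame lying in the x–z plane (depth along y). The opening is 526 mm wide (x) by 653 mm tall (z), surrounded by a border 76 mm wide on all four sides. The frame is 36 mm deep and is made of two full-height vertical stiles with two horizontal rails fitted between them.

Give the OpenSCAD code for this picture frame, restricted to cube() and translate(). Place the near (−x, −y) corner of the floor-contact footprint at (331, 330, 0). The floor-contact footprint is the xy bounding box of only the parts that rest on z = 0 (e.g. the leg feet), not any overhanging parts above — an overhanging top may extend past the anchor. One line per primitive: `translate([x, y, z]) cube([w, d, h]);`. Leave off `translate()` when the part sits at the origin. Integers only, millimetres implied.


translate([331, 330, 0]) cube([76, 36, 805]);
translate([933, 330, 0]) cube([76, 36, 805]);
translate([407, 330, 0]) cube([526, 36, 76]);
translate([407, 330, 729]) cube([526, 36, 76]);


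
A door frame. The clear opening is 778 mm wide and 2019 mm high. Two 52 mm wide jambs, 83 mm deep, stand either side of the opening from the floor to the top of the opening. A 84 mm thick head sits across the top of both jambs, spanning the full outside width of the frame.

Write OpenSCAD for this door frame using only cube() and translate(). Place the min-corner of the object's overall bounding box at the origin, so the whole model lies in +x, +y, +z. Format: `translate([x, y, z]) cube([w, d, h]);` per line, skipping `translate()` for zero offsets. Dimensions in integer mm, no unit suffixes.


cube([52, 83, 2019]);
translate([830, 0, 0]) cube([52, 83, 2019]);
translate([0, 0, 2019]) cube([882, 83, 84]);
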